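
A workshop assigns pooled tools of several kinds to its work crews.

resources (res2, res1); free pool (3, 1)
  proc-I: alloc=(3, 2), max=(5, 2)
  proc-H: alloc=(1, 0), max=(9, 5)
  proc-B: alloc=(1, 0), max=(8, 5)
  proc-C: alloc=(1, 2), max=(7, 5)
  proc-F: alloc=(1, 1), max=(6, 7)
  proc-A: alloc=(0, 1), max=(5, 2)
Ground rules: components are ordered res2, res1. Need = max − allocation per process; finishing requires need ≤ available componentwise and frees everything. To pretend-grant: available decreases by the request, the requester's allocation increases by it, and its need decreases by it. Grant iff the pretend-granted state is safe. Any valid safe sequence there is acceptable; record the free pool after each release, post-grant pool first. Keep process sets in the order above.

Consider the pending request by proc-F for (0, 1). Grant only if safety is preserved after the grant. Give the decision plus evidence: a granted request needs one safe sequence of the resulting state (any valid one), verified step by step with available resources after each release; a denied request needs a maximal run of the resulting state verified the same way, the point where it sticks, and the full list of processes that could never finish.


GRANT — the state after the grant stays safe, e.g. via proc-I, proc-A, proc-C, proc-B, proc-H, proc-F.
Key observation: post-grant, (3, 0) remains, and an order beginning with proc-I completes everyone.
Verifying the post-grant state step by step:
  pool = (3, 0)
  proc-I: need (2, 0) fits (3, 0); releases (3, 2), pool now (6, 2)
  proc-A: need (5, 1) fits (6, 2); releases (0, 1), pool now (6, 3)
  proc-C: need (6, 3) fits (6, 3); releases (1, 2), pool now (7, 5)
  proc-B: need (7, 5) fits (7, 5); releases (1, 0), pool now (8, 5)
  proc-H: need (8, 5) fits (8, 5); releases (1, 0), pool now (9, 5)
  proc-F: need (5, 5) fits (9, 5); releases (1, 2), pool now (10, 7)


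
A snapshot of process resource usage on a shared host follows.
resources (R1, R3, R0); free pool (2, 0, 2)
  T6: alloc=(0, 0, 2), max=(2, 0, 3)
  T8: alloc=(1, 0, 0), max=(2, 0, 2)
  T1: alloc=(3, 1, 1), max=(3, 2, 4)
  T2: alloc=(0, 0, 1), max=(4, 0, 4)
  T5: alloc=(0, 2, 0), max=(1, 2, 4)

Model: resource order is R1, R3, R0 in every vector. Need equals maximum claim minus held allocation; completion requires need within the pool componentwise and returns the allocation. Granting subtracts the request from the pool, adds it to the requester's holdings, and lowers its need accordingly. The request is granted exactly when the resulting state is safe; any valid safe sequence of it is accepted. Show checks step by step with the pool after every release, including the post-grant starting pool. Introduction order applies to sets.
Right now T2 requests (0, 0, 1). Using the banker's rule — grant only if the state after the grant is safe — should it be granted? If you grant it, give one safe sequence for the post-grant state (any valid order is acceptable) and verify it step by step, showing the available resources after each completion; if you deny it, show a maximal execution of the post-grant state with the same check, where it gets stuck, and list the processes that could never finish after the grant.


DENY: after the grant no complete ordering would exist.
Key observation: after T6, T8 the pool peaks at (3, 0, 3), and each blocked process is short somewhere: T1 on R3; T2 on R1; T5 on R0.
After a pretend grant, a maximal execution: T6, T8 — then nothing else fits. Verifying each step:
  pool = (2, 0, 1)
  run T6 (needs (2, 0, 1), free (2, 0, 1)); after release of (0, 0, 2) the pool is (2, 0, 3)
  run T8 (needs (1, 0, 2), free (2, 0, 3)); after release of (1, 0, 0) the pool is (3, 0, 3)
  T1 still needs (0, 1, 3) but only (3, 0, 3) is free — short on R3
  T2 still needs (4, 0, 2) but only (3, 0, 3) is free — short on R1
  T5 still needs (1, 0, 4) but only (3, 0, 3) is free — short on R0
Processes that could never finish after the grant: T1, T2 and T5.


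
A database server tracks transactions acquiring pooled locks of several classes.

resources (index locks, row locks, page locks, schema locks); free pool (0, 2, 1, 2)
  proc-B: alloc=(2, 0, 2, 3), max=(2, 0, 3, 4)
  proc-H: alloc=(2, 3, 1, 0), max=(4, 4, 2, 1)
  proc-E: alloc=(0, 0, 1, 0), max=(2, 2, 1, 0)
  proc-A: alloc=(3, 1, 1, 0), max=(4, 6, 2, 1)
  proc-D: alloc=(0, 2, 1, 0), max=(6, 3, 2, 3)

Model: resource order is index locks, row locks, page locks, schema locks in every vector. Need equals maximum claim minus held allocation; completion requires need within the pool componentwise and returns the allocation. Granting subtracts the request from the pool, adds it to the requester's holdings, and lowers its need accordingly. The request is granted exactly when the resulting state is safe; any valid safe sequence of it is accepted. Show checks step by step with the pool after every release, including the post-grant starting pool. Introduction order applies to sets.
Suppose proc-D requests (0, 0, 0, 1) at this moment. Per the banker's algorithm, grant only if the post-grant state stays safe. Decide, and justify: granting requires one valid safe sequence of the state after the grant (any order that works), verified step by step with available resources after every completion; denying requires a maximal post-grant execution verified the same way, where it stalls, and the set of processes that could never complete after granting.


GRANT. The post-grant state is safe; one safe sequence: proc-B, proc-E, proc-H, proc-A, proc-D.
Key observation: post-grant, (0, 2, 1, 1) remains, and an order beginning with proc-B completes everyone.
Step-by-step check of the post-grant state:
  pool = (0, 2, 1, 1)
  run proc-B (needs (0, 0, 1, 1), free (0, 2, 1, 1)); after release of (2, 0, 2, 3) the pool is (2, 2, 3, 4)
  run proc-E (needs (2, 2, 0, 0), free (2, 2, 3, 4)); after release of (0, 0, 1, 0) the pool is (2, 2, 4, 4)
  run proc-H (needs (2, 1, 1, 1), free (2, 2, 4, 4)); after release of (2, 3, 1, 0) the pool is (4, 5, 5, 4)
  run proc-A (needs (1, 5, 1, 1), free (4, 5, 5, 4)); after release of (3, 1, 1, 0) the pool is (7, 6, 6, 4)
  run proc-D (needs (6, 1, 1, 2), free (7, 6, 6, 4)); after release of (0, 2, 1, 1) the pool is (7, 8, 7, 5)


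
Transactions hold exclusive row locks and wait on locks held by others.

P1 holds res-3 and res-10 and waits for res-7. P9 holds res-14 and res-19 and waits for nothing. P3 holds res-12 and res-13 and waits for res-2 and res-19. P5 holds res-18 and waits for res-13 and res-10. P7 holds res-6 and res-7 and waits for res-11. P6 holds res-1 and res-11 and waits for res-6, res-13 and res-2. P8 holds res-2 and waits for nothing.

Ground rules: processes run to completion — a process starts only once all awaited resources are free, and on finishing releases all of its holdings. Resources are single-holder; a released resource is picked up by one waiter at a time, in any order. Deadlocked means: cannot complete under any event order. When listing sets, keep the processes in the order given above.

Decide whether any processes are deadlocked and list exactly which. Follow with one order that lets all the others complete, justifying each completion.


Deadlocked: P1, P5, P7 and P6.
Key observation: the wait chain closes on itself along P7 -> P6 -> P7; P1 and P5 wait into the deadlock from upstream.
A valid finishing order for the others: P8, P9, P3.
Step-by-step check:
  P8: no waits; runs immediately, freeing res-2
  P9: no waits; runs immediately, freeing res-14 and res-19
  run P3 (all its waits — res-2 and res-19 — are resolved); releases res-12 and res-13


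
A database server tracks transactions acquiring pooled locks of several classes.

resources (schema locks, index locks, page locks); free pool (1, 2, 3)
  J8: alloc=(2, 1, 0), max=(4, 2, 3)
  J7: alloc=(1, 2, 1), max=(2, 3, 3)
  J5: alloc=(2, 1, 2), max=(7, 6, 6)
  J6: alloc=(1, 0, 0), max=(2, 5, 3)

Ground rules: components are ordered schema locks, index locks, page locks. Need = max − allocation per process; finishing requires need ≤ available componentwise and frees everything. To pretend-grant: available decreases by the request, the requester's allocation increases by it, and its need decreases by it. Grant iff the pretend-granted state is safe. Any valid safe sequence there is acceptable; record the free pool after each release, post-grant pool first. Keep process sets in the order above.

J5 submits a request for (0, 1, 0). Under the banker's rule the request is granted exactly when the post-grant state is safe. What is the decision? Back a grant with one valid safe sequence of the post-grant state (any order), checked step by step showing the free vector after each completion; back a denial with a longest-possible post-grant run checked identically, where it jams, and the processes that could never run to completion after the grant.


DENY — the pretend-granted state is unsafe.
Key observation: after J7, J8 the pool peaks at (4, 4, 4), and each blocked process is short somewhere: J5 on schema locks; J6 on index locks.
Pretend the grant happened; the run J7, J8 goes as far as possible. Check, step by step:
  pool = (1, 1, 3)
  J7 needs (1, 1, 2) <= (1, 1, 3) -> finishes; pool += (1, 2, 1) = (2, 3, 4)
  J8 needs (2, 1, 3) <= (2, 3, 4) -> finishes; pool += (2, 1, 0) = (4, 4, 4)
  J5 still needs (5, 4, 4) but only (4, 4, 4) is free — short on schema locks
  J6 still needs (1, 5, 3) but only (4, 4, 4) is free — short on index locks
Post-grant, the permanently blocked set is J5 and J6.


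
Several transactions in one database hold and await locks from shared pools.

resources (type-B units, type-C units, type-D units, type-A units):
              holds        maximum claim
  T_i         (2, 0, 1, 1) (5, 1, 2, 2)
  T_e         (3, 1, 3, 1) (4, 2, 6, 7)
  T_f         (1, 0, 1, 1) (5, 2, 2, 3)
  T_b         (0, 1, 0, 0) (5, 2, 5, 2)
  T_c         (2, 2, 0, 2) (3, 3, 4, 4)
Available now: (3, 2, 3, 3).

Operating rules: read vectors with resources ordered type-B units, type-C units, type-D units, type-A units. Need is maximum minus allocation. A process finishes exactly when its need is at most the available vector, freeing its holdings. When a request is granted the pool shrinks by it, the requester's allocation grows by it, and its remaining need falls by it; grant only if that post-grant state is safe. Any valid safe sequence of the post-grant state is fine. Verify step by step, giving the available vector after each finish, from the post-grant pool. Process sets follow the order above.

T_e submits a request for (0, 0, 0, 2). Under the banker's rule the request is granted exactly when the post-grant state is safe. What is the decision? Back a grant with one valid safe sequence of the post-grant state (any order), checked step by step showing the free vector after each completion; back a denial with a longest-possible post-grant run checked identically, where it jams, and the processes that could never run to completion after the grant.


GRANT. The post-grant state is safe; one safe sequence: T_i, T_c, T_e, T_b, T_f.
Key observation: after the grant the pool drops to (3, 2, 3, 1), which still lets T_i finish first and unwind the rest.
Check on the post-grant state, step by step:
  pool = (3, 2, 3, 1)
  run T_i (needs (3, 1, 1, 1), free (3, 2, 3, 1)); after release of (2, 0, 1, 1) the pool is (5, 2, 4, 2)
  run T_c (needs (1, 1, 4, 2), free (5, 2, 4, 2)); after release of (2, 2, 0, 2) the pool is (7, 4, 4, 4)
  run T_e (needs (1, 1, 3, 4), free (7, 4, 4, 4)); after release of (3, 1, 3, 3) the pool is (10, 5, 7, 7)
  run T_b (needs (5, 1, 5, 2), free (10, 5, 7, 7)); after release of (0, 1, 0, 0) the pool is (10, 6, 7, 7)
  run T_f (needs (4, 2, 1, 2), free (10, 6, 7, 7)); after release of (1, 0, 1, 1) the pool is (11, 6, 8, 8)


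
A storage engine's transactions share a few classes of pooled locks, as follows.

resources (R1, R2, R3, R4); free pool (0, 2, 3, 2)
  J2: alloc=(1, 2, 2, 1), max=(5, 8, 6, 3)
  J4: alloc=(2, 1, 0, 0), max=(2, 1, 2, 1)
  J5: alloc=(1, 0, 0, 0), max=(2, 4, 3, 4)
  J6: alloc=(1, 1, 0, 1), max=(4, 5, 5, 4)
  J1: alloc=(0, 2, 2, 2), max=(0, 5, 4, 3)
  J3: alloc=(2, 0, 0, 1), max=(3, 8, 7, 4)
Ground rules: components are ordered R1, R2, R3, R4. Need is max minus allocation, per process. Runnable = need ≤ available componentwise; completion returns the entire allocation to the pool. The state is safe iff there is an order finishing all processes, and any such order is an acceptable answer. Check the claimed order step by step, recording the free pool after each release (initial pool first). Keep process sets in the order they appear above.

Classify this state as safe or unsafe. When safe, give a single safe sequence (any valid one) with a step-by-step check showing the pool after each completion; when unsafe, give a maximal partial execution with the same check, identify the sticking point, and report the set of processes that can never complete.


SAFE. One safe sequence: J4, J1, J5, J6, J2, J3.
Key observation: at J1 the run first touches a limit — (0, 3, 2, 1) against (2, 3, 3, 2), exact on a resource it actually requests.
Check, step by step:
  pool = (0, 2, 3, 2)
  J4 needs (0, 0, 2, 1) <= (0, 2, 3, 2) -> finishes; pool += (2, 1, 0, 0) = (2, 3, 3, 2)
  J1 needs (0, 3, 2, 1) <= (2, 3, 3, 2) -> finishes; pool += (0, 2, 2, 2) = (2, 5, 5, 4)
  J5 needs (1, 4, 3, 4) <= (2, 5, 5, 4) -> finishes; pool += (1, 0, 0, 0) = (3, 5, 5, 4)
  J6 needs (3, 4, 5, 3) <= (3, 5, 5, 4) -> finishes; pool += (1, 1, 0, 1) = (4, 6, 5, 5)
  J2 needs (4, 6, 4, 2) <= (4, 6, 5, 5) -> finishes; pool += (1, 2, 2, 1) = (5, 8, 7, 6)
  J3 needs (1, 8, 7, 3) <= (5, 8, 7, 6) -> finishes; pool += (2, 0, 0, 1) = (7, 8, 7, 7)


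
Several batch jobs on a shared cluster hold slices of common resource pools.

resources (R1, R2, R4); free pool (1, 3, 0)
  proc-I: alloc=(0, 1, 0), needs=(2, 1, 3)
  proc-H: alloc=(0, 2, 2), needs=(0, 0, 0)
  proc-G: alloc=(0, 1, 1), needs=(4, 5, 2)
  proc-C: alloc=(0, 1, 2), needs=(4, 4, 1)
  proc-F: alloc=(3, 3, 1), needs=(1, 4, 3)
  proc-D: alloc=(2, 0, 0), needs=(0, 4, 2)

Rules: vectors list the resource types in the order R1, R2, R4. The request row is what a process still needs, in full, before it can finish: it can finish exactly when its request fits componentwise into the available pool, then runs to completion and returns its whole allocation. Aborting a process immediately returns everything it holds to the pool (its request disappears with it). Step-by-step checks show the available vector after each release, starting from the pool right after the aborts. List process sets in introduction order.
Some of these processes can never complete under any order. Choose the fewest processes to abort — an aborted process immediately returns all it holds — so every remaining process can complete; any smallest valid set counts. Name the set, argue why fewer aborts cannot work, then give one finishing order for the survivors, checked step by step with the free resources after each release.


The answer: abort proc-G.
Key observation: proc-F could never have finished before the abort; with (0, 1, 1) returned by proc-G, it fits at step 2.
Minimality: the empty abort set fails — the state is deadlocked as it stands.
One survivor order: proc-H, proc-F, proc-D, proc-I, proc-C. Check, step by step (post-abort pool first):
  pool = (1, 4, 1)
  proc-H needs (0, 0, 0) <= (1, 4, 1) -> finishes; pool += (0, 2, 2) = (1, 6, 3)
  proc-F needs (1, 4, 3) <= (1, 6, 3) -> finishes; pool += (3, 3, 1) = (4, 9, 4)
  proc-D needs (0, 4, 2) <= (4, 9, 4) -> finishes; pool += (2, 0, 0) = (6, 9, 4)
  proc-I needs (2, 1, 3) <= (6, 9, 4) -> finishes; pool += (0, 1, 0) = (6, 10, 4)
  proc-C needs (4, 4, 1) <= (6, 10, 4) -> finishes; pool += (0, 1, 2) = (6, 11, 6)


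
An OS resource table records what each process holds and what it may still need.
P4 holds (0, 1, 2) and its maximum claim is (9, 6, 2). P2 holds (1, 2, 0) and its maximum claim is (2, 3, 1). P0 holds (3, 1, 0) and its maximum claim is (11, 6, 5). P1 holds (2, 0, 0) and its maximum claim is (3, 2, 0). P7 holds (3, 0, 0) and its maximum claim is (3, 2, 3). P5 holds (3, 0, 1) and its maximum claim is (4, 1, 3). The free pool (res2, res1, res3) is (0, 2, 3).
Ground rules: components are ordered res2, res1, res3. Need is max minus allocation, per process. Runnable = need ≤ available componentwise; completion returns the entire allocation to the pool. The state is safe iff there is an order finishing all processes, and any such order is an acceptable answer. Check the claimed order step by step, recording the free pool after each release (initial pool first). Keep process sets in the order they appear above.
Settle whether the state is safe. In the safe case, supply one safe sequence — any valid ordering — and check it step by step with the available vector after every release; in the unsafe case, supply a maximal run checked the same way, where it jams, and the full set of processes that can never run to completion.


UNSAFE — no complete ordering exists.
Key observation: res1 is the bottleneck — with P7, P5, P2, P1 done the pool holds (9, 4, 4), short of every remaining need.
The run P7, P5, P2, P1 cannot be extended any further. Step-by-step check:
  pool = (0, 2, 3)
  run P7 (needs (0, 2, 3), free (0, 2, 3)); after release of (3, 0, 0) the pool is (3, 2, 3)
  run P5 (needs (1, 1, 2), free (3, 2, 3)); after release of (3, 0, 1) the pool is (6, 2, 4)
  run P2 (needs (1, 1, 1), free (6, 2, 4)); after release of (1, 2, 0) the pool is (7, 4, 4)
  run P1 (needs (1, 2, 0), free (7, 4, 4)); after release of (2, 0, 0) the pool is (9, 4, 4)
  blocked: P4 wants (9, 5, 0), pool (9, 4, 4) — not enough res1
  blocked: P0 wants (8, 5, 5), pool (9, 4, 4) — not enough res1 and res3
Permanently blocked: P4 and P0.


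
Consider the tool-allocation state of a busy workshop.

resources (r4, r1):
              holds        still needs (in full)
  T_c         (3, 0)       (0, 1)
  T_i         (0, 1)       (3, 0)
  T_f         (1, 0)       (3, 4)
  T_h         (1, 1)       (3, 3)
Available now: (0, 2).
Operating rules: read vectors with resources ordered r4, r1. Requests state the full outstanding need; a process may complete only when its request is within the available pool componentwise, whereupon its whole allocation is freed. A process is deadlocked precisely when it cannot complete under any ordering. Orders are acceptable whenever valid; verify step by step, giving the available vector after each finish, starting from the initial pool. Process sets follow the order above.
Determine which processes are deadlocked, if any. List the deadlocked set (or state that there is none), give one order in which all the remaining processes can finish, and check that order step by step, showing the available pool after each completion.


The deadlocked set is empty.
Key observation: beginning at T_c, releases accumulate fast enough that every process eventually fits.
The rest can finish in the order T_c, T_i, T_h, T_f. Step-by-step check:
  pool = (0, 2)
  run T_c (needs (0, 1), free (0, 2)); after release of (3, 0) the pool is (3, 2)
  run T_i (needs (3, 0), free (3, 2)); after release of (0, 1) the pool is (3, 3)
  run T_h (needs (3, 3), free (3, 3)); after release of (1, 1) the pool is (4, 4)
  run T_f (needs (3, 4), free (4, 4)); after release of (1, 0) the pool is (5, 4)


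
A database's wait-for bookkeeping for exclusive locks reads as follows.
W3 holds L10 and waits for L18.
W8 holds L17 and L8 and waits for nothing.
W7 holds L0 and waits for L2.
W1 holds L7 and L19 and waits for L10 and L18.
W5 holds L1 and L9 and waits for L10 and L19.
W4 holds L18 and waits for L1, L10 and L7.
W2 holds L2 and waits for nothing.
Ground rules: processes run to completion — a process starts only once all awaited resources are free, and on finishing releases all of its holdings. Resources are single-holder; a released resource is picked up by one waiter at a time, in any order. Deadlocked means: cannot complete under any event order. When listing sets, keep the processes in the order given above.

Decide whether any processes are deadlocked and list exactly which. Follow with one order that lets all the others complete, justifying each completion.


The deadlocked set is W3, W1, W5 and W4.
Key observation: the loop W3 -> W4 -> W3 blocks itself forever; W1 and W5 are caught in further circular waits.
One completion order for the rest: W8, W2, W7.
Verifying each step:
  W8 waits on nothing -> runs at once and releases L17 and L8
  W2 waits on nothing -> runs at once and releases L2
  W7: everything it awaited (L2) is free; runs, freeing L0


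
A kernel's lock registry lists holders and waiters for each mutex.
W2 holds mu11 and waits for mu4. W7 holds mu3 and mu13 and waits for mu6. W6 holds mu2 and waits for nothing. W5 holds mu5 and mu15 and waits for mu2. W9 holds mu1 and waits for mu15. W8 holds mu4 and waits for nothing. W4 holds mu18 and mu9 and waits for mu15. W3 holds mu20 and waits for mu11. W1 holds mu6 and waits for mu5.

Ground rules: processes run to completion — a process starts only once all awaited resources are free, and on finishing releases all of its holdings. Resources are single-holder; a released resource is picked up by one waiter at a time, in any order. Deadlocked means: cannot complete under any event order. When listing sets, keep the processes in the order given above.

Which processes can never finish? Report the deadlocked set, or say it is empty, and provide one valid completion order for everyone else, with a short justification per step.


The deadlocked set is empty.
Key observation: all waits point, directly or indirectly, at processes that can finish, so nothing is permanently blocked.
A valid finishing order for the others: W6, W5, W9, W8, W1, W2, W7, W4, W3.
Walking it through:
  run W6 (it waits on nothing); releases mu2
  W5 waits on mu2 — all released -> runs and releases mu5 and mu15
  W9 waits on mu15 — all released -> runs and releases mu1
  run W8 (it waits on nothing); releases mu4
  W1 waits on mu5 — all released -> runs and releases mu6
  W2 waits on mu4 — all released -> runs and releases mu11
  W7 waits on mu6 — all released -> runs and releases mu3 and mu13
  W4 waits on mu15 — all released -> runs and releases mu18 and mu9
  W3 waits on mu11 — all released -> runs and releases mu20


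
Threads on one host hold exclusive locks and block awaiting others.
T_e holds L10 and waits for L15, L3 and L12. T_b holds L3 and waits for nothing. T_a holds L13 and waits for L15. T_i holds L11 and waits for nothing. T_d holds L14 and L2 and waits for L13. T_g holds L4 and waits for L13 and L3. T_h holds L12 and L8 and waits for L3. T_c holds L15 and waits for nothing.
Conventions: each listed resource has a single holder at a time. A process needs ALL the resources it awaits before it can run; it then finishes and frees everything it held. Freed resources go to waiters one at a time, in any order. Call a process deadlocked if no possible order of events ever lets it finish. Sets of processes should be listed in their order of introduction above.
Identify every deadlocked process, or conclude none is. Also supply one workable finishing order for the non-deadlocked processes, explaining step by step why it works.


No process is deadlocked.
Key observation: there is no circular wait here — follow any chain and it reaches a process that is free to run now.
A valid finishing order for the others: T_i, T_b, T_c, T_a, T_h, T_e, T_d, T_g.
Walking it through:
  T_i: no waits; runs immediately, freeing L11
  T_b: no waits; runs immediately, freeing L3
  T_c: no waits; runs immediately, freeing L15
  T_a waits on L15 — all released -> runs and releases L13
  T_h waits on L3 — all released -> runs and releases L12 and L8
  T_e waits on L15, L3 and L12 — all released -> runs and releases L10
  T_d waits on L13 — all released -> runs and releases L14 and L2
  T_g waits on L13 and L3 — all released -> runs and releases L4


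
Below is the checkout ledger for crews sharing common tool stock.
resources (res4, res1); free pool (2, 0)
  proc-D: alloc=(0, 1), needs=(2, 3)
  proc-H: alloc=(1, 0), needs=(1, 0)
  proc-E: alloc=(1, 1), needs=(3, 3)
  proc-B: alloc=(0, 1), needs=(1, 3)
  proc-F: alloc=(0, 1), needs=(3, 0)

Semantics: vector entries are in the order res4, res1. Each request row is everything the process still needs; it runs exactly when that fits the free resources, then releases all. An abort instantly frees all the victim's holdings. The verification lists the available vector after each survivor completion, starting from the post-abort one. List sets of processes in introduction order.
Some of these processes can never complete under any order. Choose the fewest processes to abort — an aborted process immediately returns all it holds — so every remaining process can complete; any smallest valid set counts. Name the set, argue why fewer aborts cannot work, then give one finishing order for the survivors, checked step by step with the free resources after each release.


Abort proc-E and proc-B.
Key observation: the deadlocked proc-D becomes finishable only because proc-E and proc-B released (1, 2); it completes at step 2 below.
Why nothing smaller works — every single abort fails: proc-D alone leaves proc-E blocked (short on res1); proc-H alone leaves proc-D blocked (short on res1); proc-E alone leaves proc-D blocked (short on res1); proc-B alone leaves proc-D blocked (short on res1); proc-F alone leaves proc-D blocked (short on res1).
One survivor order: proc-F, proc-D, proc-H. Verifying each step (post-abort pool first):
  pool = (3, 2)
  proc-F needs (3, 0) <= (3, 2) -> finishes; pool += (0, 1) = (3, 3)
  proc-D needs (2, 3) <= (3, 3) -> finishes; pool += (0, 1) = (3, 4)
  proc-H needs (1, 0) <= (3, 4) -> finishes; pool += (1, 0) = (4, 4)


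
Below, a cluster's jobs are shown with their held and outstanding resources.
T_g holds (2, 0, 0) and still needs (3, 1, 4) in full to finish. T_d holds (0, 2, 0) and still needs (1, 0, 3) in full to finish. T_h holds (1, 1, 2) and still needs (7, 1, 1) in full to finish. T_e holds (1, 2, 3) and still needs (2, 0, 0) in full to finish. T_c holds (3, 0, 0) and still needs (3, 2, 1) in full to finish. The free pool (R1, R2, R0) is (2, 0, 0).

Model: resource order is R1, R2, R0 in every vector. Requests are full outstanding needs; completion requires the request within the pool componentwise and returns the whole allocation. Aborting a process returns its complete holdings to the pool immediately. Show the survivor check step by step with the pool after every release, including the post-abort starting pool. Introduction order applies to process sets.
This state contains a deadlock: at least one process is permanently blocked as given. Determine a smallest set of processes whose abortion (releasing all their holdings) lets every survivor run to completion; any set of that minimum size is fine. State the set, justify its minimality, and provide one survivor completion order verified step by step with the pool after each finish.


Abort T_g.
Key observation: no ordering could ever have run T_h before the abort of T_g; with (2, 0, 0) back in the pool it fits at step 4.
Minimality: the empty abort set fails — the state is deadlocked as it stands.
One survivor order: T_e, T_d, T_c, T_h. Walking it through (post-abort pool first):
  pool = (4, 0, 0)
  T_e needs (2, 0, 0) <= (4, 0, 0) -> finishes; pool += (1, 2, 3) = (5, 2, 3)
  T_d needs (1, 0, 3) <= (5, 2, 3) -> finishes; pool += (0, 2, 0) = (5, 4, 3)
  T_c needs (3, 2, 1) <= (5, 4, 3) -> finishes; pool += (3, 0, 0) = (8, 4, 3)
  T_h needs (7, 1, 1) <= (8, 4, 3) -> finishes; pool += (1, 1, 2) = (9, 5, 5)


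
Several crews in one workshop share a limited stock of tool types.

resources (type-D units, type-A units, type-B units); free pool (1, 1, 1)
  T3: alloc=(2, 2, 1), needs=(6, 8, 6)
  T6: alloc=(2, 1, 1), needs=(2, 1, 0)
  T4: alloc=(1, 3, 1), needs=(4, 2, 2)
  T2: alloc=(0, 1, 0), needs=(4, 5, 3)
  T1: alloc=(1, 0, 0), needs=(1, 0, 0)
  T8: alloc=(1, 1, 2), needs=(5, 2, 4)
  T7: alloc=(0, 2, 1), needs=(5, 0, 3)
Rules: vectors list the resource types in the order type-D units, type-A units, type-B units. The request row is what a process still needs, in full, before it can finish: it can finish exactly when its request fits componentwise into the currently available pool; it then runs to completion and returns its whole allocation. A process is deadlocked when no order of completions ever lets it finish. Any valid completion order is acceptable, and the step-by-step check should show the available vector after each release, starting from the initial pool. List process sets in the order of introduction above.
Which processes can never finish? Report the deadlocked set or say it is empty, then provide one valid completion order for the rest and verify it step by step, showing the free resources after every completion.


No process is deadlocked.
Key observation: T1 leads a chain of completions in which each release enables another process.
One completion order for the rest: T1, T6, T4, T7, T2, T8, T3. Step-by-step check:
  pool = (1, 1, 1)
  run T1 (needs (1, 0, 0), free (1, 1, 1)); after release of (1, 0, 0) the pool is (2, 1, 1)
  run T6 (needs (2, 1, 0), free (2, 1, 1)); after release of (2, 1, 1) the pool is (4, 2, 2)
  run T4 (needs (4, 2, 2), free (4, 2, 2)); after release of (1, 3, 1) the pool is (5, 5, 3)
  run T7 (needs (5, 0, 3), free (5, 5, 3)); after release of (0, 2, 1) the pool is (5, 7, 4)
  run T2 (needs (4, 5, 3), free (5, 7, 4)); after release of (0, 1, 0) the pool is (5, 8, 4)
  run T8 (needs (5, 2, 4), free (5, 8, 4)); after release of (1, 1, 2) the pool is (6, 9, 6)
  run T3 (needs (6, 8, 6), free (6, 9, 6)); after release of (2, 2, 1) the pool is (8, 11, 7)


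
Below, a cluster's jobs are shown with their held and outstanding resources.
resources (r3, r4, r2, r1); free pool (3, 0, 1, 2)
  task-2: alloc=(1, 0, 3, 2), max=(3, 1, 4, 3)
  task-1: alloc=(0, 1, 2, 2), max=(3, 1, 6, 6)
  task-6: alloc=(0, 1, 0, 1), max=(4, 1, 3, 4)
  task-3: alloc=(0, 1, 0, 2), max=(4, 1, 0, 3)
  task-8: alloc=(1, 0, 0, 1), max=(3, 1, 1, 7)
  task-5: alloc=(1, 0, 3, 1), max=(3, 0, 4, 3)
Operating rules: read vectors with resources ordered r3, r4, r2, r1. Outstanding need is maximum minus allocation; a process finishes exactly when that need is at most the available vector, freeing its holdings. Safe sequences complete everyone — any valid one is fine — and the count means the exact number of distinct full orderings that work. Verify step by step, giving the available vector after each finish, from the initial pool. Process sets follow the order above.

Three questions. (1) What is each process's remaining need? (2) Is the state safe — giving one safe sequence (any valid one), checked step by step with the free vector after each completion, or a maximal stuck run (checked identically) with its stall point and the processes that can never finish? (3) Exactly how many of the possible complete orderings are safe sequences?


(1) Outstanding need per process (order r3, r4, r2, r1):
  task-2: (2, 1, 1, 1)
  task-1: (3, 0, 4, 4)
  task-6: (4, 0, 3, 3)
  task-3: (4, 0, 0, 1)
  task-8: (2, 1, 1, 6)
  task-5: (2, 0, 1, 2)
(2) SAFE. One safe sequence: task-5, task-3, task-6, task-8, task-1, task-2.
Key observation: at task-5 the run first touches a limit — (2, 0, 1, 2) against (3, 0, 1, 2), exact on a resource it actually requests.
Step-by-step check:
  pool = (3, 0, 1, 2)
  task-5 needs (2, 0, 1, 2) <= (3, 0, 1, 2) -> finishes; pool += (1, 0, 3, 1) = (4, 0, 4, 3)
  task-3 needs (4, 0, 0, 1) <= (4, 0, 4, 3) -> finishes; pool += (0, 1, 0, 2) = (4, 1, 4, 5)
  task-6 needs (4, 0, 3, 3) <= (4, 1, 4, 5) -> finishes; pool += (0, 1, 0, 1) = (4, 2, 4, 6)
  task-8 needs (2, 1, 1, 6) <= (4, 2, 4, 6) -> finishes; pool += (1, 0, 0, 1) = (5, 2, 4, 7)
  task-1 needs (3, 0, 4, 4) <= (5, 2, 4, 7) -> finishes; pool += (0, 1, 2, 2) = (5, 3, 6, 9)
  task-2 needs (2, 1, 1, 1) <= (5, 3, 6, 9) -> finishes; pool += (1, 0, 3, 2) = (6, 3, 9, 11)
(3) Precisely 36 of the possible complete orderings are safe sequences.


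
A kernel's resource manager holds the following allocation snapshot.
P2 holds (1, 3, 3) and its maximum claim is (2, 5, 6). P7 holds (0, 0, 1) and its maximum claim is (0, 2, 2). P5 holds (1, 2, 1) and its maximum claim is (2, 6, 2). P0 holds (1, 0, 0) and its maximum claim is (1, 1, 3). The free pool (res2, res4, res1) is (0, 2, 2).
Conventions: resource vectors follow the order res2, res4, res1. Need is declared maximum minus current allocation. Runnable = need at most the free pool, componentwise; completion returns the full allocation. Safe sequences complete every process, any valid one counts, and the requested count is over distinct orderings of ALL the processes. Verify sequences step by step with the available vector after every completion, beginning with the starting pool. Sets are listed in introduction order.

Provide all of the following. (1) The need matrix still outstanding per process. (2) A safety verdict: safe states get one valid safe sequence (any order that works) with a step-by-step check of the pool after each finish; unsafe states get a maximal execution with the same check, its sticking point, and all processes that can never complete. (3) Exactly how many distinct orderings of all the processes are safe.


(1) Remaining need (order res2, res4, res1):
  P2: (1, 2, 3)
  P7: (0, 2, 1)
  P5: (1, 4, 1)
  P0: (0, 1, 3)
(2) SAFE. One safe sequence: P7, P0, P2, P5.
Key observation: P7 marks the first exact bind of the order: its need (0, 2, 1) fits the free (0, 2, 2) with zero slack on a requested resource.
Walking it through:
  pool = (0, 2, 2)
  run P7 (needs (0, 2, 1), free (0, 2, 2)); after release of (0, 0, 1) the pool is (0, 2, 3)
  run P0 (needs (0, 1, 3), free (0, 2, 3)); after release of (1, 0, 0) the pool is (1, 2, 3)
  run P2 (needs (1, 2, 3), free (1, 2, 3)); after release of (1, 3, 3) the pool is (2, 5, 6)
  run P5 (needs (1, 4, 1), free (2, 5, 6)); after release of (1, 2, 1) the pool is (3, 7, 7)
(3) Precisely 1 of the possible complete orderings is a safe sequence.


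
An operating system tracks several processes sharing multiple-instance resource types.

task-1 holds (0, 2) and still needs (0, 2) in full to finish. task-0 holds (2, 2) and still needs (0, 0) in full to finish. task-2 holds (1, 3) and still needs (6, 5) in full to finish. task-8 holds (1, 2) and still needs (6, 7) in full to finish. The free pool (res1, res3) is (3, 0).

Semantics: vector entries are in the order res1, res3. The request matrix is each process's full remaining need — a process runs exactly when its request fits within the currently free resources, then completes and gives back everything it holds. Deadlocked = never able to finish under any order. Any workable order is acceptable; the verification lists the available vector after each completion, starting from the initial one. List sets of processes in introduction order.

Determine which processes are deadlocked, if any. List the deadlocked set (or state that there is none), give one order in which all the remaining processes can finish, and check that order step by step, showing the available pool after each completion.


The deadlocked set is task-2 and task-8.
Key observation: the wall is res1: completing task-0, task-1 brings the pool only to (5, 4), and all the rest need more.
One completion order for the rest: task-0, task-1. Walking it through:
  pool = (3, 0)
  run task-0 (needs (0, 0), free (3, 0)); after release of (2, 2) the pool is (5, 2)
  run task-1 (needs (0, 2), free (5, 2)); after release of (0, 2) the pool is (5, 4)
The blocked processes can never fit:
  task-2 still needs (6, 5) but only (5, 4) is free — short on res1 and res3
  task-8 still needs (6, 7) but only (5, 4) is free — short on res1 and res3


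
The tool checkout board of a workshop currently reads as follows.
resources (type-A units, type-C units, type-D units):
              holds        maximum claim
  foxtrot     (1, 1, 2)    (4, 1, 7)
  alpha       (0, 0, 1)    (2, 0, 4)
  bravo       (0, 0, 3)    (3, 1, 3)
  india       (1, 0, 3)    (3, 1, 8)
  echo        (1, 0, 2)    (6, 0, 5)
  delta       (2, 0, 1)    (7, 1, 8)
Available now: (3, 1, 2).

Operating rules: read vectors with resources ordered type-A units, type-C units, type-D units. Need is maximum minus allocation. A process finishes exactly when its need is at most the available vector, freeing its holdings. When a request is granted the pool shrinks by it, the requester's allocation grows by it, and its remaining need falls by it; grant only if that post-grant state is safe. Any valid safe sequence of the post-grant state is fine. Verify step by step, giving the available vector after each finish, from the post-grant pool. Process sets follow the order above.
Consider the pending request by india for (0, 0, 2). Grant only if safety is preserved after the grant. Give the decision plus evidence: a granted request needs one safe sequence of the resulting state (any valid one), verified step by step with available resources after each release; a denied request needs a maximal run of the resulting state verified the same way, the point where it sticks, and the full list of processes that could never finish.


GRANT: granting preserves safety; a valid post-grant sequence is bravo, india, alpha, foxtrot, delta, echo.
Key observation: even at the reduced pool (3, 1, 0), bravo fits immediately, so safety survives the grant.
Step-by-step check of the post-grant state:
  pool = (3, 1, 0)
  bravo: need (3, 1, 0) fits (3, 1, 0); releases (0, 0, 3), pool now (3, 1, 3)
  india: need (2, 1, 3) fits (3, 1, 3); releases (1, 0, 5), pool now (4, 1, 8)
  alpha: need (2, 0, 3) fits (4, 1, 8); releases (0, 0, 1), pool now (4, 1, 9)
  foxtrot: need (3, 0, 5) fits (4, 1, 9); releases (1, 1, 2), pool now (5, 2, 11)
  delta: need (5, 1, 7) fits (5, 2, 11); releases (2, 0, 1), pool now (7, 2, 12)
  echo: need (5, 0, 3) fits (7, 2, 12); releases (1, 0, 2), pool now (8, 2, 14)


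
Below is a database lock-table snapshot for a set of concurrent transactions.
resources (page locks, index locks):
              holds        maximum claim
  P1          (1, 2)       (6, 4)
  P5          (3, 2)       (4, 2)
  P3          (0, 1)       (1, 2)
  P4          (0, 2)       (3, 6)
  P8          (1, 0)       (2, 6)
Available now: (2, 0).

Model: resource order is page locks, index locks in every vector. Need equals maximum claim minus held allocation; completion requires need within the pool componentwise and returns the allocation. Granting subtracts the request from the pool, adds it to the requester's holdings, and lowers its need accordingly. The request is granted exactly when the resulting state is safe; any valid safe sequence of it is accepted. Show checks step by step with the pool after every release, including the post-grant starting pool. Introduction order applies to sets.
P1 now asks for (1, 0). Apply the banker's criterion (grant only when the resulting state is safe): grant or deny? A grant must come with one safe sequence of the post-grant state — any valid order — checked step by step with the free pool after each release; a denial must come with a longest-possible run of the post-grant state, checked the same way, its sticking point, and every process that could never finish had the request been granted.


GRANT. The post-grant state is safe; one safe sequence: P5, P1, P4, P3, P8.
Key observation: the transfer keeps a workable pool ((1, 0)); P5 starts the safe sequence.
Step-by-step check of the post-grant state:
  pool = (1, 0)
  run P5 (needs (1, 0), free (1, 0)); after release of (3, 2) the pool is (4, 2)
  run P1 (needs (4, 2), free (4, 2)); after release of (2, 2) the pool is (6, 4)
  run P4 (needs (3, 4), free (6, 4)); after release of (0, 2) the pool is (6, 6)
  run P3 (needs (1, 1), free (6, 6)); after release of (0, 1) the pool is (6, 7)
  run P8 (needs (1, 6), free (6, 7)); after release of (1, 0) the pool is (7, 7)


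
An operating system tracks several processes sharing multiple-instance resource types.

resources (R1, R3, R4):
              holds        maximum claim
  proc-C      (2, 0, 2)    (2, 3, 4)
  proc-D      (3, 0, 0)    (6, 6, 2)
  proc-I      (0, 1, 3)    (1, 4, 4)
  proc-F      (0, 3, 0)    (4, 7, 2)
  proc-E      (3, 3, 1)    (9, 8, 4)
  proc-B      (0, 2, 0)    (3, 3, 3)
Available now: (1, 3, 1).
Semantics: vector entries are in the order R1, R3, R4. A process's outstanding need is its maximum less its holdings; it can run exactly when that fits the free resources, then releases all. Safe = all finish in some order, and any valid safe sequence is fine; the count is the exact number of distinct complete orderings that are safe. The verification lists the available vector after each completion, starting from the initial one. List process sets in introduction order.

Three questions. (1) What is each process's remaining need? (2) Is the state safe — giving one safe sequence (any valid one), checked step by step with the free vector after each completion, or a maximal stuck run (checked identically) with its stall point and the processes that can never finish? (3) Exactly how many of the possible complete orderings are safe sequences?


(1) Remaining need (order R1, R3, R4):
  proc-C: (0, 3, 2)
  proc-D: (3, 6, 2)
  proc-I: (1, 3, 1)
  proc-F: (4, 4, 2)
  proc-E: (6, 5, 3)
  proc-B: (3, 1, 3)
(2) SAFE, for example via the order proc-I, proc-C, proc-B, proc-D, proc-E, proc-F.
Key observation: proc-I is the earliest step where a requested resource binds exactly: need (1, 3, 1), pool (1, 3, 1) at its turn.
Walking it through:
  pool = (1, 3, 1)
  run proc-I (needs (1, 3, 1), free (1, 3, 1)); after release of (0, 1, 3) the pool is (1, 4, 4)
  run proc-C (needs (0, 3, 2), free (1, 4, 4)); after release of (2, 0, 2) the pool is (3, 4, 6)
  run proc-B (needs (3, 1, 3), free (3, 4, 6)); after release of (0, 2, 0) the pool is (3, 6, 6)
  run proc-D (needs (3, 6, 2), free (3, 6, 6)); after release of (3, 0, 0) the pool is (6, 6, 6)
  run proc-E (needs (6, 5, 3), free (6, 6, 6)); after release of (3, 3, 1) the pool is (9, 9, 7)
  run proc-F (needs (4, 4, 2), free (9, 9, 7)); after release of (0, 3, 0) the pool is (9, 12, 7)
(3) Exactly 2 of the possible complete orderings are safe sequences.
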